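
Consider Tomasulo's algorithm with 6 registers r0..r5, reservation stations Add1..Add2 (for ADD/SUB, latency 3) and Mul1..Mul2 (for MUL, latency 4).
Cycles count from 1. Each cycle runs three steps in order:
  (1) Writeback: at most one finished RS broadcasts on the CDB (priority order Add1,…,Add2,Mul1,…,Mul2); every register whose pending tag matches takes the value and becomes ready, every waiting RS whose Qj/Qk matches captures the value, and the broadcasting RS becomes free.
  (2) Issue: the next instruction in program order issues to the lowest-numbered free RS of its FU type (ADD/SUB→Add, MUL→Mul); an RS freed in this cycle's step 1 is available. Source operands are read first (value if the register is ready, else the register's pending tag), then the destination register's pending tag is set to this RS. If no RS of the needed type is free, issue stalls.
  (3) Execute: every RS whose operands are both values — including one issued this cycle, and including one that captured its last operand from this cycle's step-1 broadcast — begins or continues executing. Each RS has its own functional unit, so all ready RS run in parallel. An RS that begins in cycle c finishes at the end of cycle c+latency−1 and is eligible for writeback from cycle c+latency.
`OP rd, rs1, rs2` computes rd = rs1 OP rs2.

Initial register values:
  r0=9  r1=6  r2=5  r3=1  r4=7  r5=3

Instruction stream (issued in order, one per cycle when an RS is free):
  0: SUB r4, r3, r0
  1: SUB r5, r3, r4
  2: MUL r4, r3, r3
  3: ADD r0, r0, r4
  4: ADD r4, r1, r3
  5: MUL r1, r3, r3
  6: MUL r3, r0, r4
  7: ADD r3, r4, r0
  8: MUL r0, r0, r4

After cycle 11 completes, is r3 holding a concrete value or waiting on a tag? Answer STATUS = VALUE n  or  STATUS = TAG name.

STATUS = TAG Add2

  c1: issue SUB r4<-Add1  regs: r0:9,r1:6,r2:5,r3:1,r4:Add1,r5:3
  c2: issue SUB r5<-Add2  regs: r0:9,r1:6,r2:5,r3:1,r4:Add1,r5:Add2
  c3: issue MUL r4<-Mul1  regs: r0:9,r1:6,r2:5,r3:1,r4:Mul1,r5:Add2
  c4: CDB Add1=-8; issue ADD r0<-Add1  regs: r0:Add1,r1:6,r2:5,r3:1,r4:Mul1,r5:Add2
  c5: stall  regs: r0:Add1,r1:6,r2:5,r3:1,r4:Mul1,r5:Add2
  c6: stall  regs: r0:Add1,r1:6,r2:5,r3:1,r4:Mul1,r5:Add2
  c7: CDB Add2=9; issue ADD r4<-Add2  regs: r0:Add1,r1:6,r2:5,r3:1,r4:Add2,r5:9
  c8: CDB Mul1=1; issue MUL r1<-Mul1  regs: r0:Add1,r1:Mul1,r2:5,r3:1,r4:Add2,r5:9
  c9: issue MUL r3<-Mul2  regs: r0:Add1,r1:Mul1,r2:5,r3:Mul2,r4:Add2,r5:9
  c10: CDB Add2=7; issue ADD r3<-Add2  regs: r0:Add1,r1:Mul1,r2:5,r3:Add2,r4:7,r5:9
  c11: CDB Add1=10; stall  regs: r0:10,r1:Mul1,r2:5,r3:Add2,r4:7,r5:9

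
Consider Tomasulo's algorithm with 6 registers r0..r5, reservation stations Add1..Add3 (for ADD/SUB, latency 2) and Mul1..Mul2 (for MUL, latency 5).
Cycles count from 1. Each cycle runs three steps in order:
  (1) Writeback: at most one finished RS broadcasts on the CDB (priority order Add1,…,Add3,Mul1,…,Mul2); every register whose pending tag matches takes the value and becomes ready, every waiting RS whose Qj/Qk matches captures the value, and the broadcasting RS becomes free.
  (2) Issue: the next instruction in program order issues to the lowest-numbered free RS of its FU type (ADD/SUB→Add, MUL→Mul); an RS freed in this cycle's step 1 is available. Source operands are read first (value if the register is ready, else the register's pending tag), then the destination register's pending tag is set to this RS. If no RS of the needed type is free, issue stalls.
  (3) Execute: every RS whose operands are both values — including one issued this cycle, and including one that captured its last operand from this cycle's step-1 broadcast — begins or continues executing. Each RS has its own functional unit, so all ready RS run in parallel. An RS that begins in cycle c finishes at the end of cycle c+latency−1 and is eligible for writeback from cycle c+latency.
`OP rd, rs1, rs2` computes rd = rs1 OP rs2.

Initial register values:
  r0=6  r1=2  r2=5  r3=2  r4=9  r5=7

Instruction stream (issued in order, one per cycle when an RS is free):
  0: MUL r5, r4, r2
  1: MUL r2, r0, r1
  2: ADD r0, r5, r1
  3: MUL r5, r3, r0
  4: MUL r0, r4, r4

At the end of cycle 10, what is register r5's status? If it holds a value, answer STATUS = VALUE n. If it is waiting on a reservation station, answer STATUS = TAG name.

cycle 1: issue MUL r5<-Mul1 // r0:6,r1:2,r2:5,r3:2,r4:9,r5:Mul1
cycle 2: issue MUL r2<-Mul2 // r0:6,r1:2,r2:Mul2,r3:2,r4:9,r5:Mul1
cycle 3: issue ADD r0<-Add1 // r0:Add1,r1:2,r2:Mul2,r3:2,r4:9,r5:Mul1
cycle 4: stall // r0:Add1,r1:2,r2:Mul2,r3:2,r4:9,r5:Mul1
cycle 5: stall // r0:Add1,r1:2,r2:Mul2,r3:2,r4:9,r5:Mul1
cycle 6: CDB Mul1=45; issue MUL r5<-Mul1 // r0:Add1,r1:2,r2:Mul2,r3:2,r4:9,r5:Mul1
cycle 7: CDB Mul2=12; issue MUL r0<-Mul2 // r0:Mul2,r1:2,r2:12,r3:2,r4:9,r5:Mul1
cycle 8: CDB Add1=47 // r0:Mul2,r1:2,r2:12,r3:2,r4:9,r5:Mul1
cycle 9: - // r0:Mul2,r1:2,r2:12,r3:2,r4:9,r5:Mul1
cycle 10: - // r0:Mul2,r1:2,r2:12,r3:2,r4:9,r5:Mul1

STATUS = TAG Mul1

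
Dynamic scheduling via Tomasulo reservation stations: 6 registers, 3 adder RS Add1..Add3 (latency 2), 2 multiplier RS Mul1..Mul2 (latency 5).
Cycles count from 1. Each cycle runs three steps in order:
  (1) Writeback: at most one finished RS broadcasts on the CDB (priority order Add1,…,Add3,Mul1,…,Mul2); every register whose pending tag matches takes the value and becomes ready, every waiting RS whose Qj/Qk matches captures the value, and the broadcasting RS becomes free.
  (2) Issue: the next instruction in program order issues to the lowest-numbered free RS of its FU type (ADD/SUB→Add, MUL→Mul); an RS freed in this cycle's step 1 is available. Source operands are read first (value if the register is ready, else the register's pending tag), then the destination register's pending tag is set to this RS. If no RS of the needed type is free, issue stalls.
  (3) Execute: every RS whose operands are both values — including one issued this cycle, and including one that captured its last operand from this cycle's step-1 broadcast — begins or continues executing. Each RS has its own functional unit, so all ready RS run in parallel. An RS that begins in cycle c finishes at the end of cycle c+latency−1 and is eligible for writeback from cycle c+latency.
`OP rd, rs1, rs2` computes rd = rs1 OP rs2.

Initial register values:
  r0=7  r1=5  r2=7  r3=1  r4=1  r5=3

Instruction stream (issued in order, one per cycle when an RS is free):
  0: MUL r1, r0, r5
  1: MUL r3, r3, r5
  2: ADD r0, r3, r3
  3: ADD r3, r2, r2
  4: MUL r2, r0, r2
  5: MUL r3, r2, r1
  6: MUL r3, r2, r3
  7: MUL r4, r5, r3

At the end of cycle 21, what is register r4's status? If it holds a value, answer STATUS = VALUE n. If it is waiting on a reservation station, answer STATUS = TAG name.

  c1: issue MUL r1<-Mul1  regs: r0:7,r1:Mul1,r2:7,r3:1,r4:1,r5:3
  c2: issue MUL r3<-Mul2  regs: r0:7,r1:Mul1,r2:7,r3:Mul2,r4:1,r5:3
  c3: issue ADD r0<-Add1  regs: r0:Add1,r1:Mul1,r2:7,r3:Mul2,r4:1,r5:3
  c4: issue ADD r3<-Add2  regs: r0:Add1,r1:Mul1,r2:7,r3:Add2,r4:1,r5:3
  c5: stall  regs: r0:Add1,r1:Mul1,r2:7,r3:Add2,r4:1,r5:3
  c6: CDB Add2=14; stall  regs: r0:Add1,r1:Mul1,r2:7,r3:14,r4:1,r5:3
  c7: CDB Mul1=21; issue MUL r2<-Mul1  regs: r0:Add1,r1:21,r2:Mul1,r3:14,r4:1,r5:3
  c8: CDB Mul2=3; issue MUL r3<-Mul2  regs: r0:Add1,r1:21,r2:Mul1,r3:Mul2,r4:1,r5:3
  c9: stall  regs: r0:Add1,r1:21,r2:Mul1,r3:Mul2,r4:1,r5:3
  c10: CDB Add1=6; stall  regs: r0:6,r1:21,r2:Mul1,r3:Mul2,r4:1,r5:3
  c11: stall  regs: r0:6,r1:21,r2:Mul1,r3:Mul2,r4:1,r5:3
  c12: stall  regs: r0:6,r1:21,r2:Mul1,r3:Mul2,r4:1,r5:3
  c13: stall  regs: r0:6,r1:21,r2:Mul1,r3:Mul2,r4:1,r5:3
  c14: stall  regs: r0:6,r1:21,r2:Mul1,r3:Mul2,r4:1,r5:3
  c15: CDB Mul1=42; issue MUL r3<-Mul1  regs: r0:6,r1:21,r2:42,r3:Mul1,r4:1,r5:3
  c16: stall  regs: r0:6,r1:21,r2:42,r3:Mul1,r4:1,r5:3
  c17: stall  regs: r0:6,r1:21,r2:42,r3:Mul1,r4:1,r5:3
  c18: stall  regs: r0:6,r1:21,r2:42,r3:Mul1,r4:1,r5:3
  c19: stall  regs: r0:6,r1:21,r2:42,r3:Mul1,r4:1,r5:3
  c20: CDB Mul2=882; issue MUL r4<-Mul2  regs: r0:6,r1:21,r2:42,r3:Mul1,r4:Mul2,r5:3
  c21: -  regs: r0:6,r1:21,r2:42,r3:Mul1,r4:Mul2,r5:3

STATUS = TAG Mul2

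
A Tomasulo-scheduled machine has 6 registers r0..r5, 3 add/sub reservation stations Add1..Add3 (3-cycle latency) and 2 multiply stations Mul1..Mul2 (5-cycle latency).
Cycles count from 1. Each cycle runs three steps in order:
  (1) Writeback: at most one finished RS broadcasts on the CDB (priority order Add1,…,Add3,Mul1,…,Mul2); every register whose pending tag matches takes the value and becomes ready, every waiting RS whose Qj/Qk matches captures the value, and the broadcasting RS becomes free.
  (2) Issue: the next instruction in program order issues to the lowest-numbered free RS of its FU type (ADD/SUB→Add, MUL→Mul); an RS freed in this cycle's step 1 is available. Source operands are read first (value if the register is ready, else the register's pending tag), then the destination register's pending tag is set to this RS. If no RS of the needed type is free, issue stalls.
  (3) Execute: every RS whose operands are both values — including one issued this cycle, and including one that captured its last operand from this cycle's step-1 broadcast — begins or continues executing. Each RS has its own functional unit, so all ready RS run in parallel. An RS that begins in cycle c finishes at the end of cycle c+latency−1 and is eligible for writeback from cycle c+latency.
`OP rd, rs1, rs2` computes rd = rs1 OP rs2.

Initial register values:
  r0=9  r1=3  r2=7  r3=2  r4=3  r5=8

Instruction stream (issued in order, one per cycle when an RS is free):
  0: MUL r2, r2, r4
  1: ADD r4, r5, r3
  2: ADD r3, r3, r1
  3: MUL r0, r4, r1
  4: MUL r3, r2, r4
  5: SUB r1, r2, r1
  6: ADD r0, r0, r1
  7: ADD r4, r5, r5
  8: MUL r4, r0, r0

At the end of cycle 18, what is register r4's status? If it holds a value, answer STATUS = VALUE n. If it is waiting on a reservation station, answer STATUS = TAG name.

  c1: issue MUL r2<-Mul1  regs: r0:9,r1:3,r2:Mul1,r3:2,r4:3,r5:8
  c2: issue ADD r4<-Add1  regs: r0:9,r1:3,r2:Mul1,r3:2,r4:Add1,r5:8
  c3: issue ADD r3<-Add2  regs: r0:9,r1:3,r2:Mul1,r3:Add2,r4:Add1,r5:8
  c4: issue MUL r0<-Mul2  regs: r0:Mul2,r1:3,r2:Mul1,r3:Add2,r4:Add1,r5:8
  c5: CDB Add1=10; stall  regs: r0:Mul2,r1:3,r2:Mul1,r3:Add2,r4:10,r5:8
  c6: CDB Add2=5; stall  regs: r0:Mul2,r1:3,r2:Mul1,r3:5,r4:10,r5:8
  c7: CDB Mul1=21; issue MUL r3<-Mul1  regs: r0:Mul2,r1:3,r2:21,r3:Mul1,r4:10,r5:8
  c8: issue SUB r1<-Add1  regs: r0:Mul2,r1:Add1,r2:21,r3:Mul1,r4:10,r5:8
  c9: issue ADD r0<-Add2  regs: r0:Add2,r1:Add1,r2:21,r3:Mul1,r4:10,r5:8
  c10: CDB Mul2=30; issue ADD r4<-Add3  regs: r0:Add2,r1:Add1,r2:21,r3:Mul1,r4:Add3,r5:8
  c11: CDB Add1=18; issue MUL r4<-Mul2  regs: r0:Add2,r1:18,r2:21,r3:Mul1,r4:Mul2,r5:8
  c12: CDB Mul1=210  regs: r0:Add2,r1:18,r2:21,r3:210,r4:Mul2,r5:8
  c13: CDB Add3=16  regs: r0:Add2,r1:18,r2:21,r3:210,r4:Mul2,r5:8
  c14: CDB Add2=48  regs: r0:48,r1:18,r2:21,r3:210,r4:Mul2,r5:8
  c15: -  regs: r0:48,r1:18,r2:21,r3:210,r4:Mul2,r5:8
  c16: -  regs: r0:48,r1:18,r2:21,r3:210,r4:Mul2,r5:8
  c17: -  regs: r0:48,r1:18,r2:21,r3:210,r4:Mul2,r5:8
  c18: -  regs: r0:48,r1:18,r2:21,r3:210,r4:Mul2,r5:8

STATUS = TAG Mul2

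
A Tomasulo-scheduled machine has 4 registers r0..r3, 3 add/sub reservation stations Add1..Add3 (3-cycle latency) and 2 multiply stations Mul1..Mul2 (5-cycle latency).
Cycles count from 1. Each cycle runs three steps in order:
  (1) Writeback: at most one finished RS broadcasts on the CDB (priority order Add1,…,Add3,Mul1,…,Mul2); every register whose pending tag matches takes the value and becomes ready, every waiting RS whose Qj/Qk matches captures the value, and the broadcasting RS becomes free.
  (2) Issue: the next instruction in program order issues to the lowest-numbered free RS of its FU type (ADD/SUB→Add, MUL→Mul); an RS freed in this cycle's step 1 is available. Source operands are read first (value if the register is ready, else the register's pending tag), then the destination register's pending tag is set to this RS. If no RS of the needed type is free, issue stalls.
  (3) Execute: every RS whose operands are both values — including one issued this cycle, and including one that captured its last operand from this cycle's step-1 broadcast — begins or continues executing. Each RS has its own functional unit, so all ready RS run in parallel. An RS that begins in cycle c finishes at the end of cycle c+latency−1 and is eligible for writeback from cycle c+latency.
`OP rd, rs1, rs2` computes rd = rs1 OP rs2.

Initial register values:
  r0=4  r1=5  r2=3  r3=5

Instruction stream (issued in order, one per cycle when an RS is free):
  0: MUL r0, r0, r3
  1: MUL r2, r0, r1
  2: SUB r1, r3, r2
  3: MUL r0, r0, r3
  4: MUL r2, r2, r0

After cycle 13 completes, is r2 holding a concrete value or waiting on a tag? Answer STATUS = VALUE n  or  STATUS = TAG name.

  c1: issue MUL r0<-Mul1  regs: r0:Mul1,r1:5,r2:3,r3:5
  c2: issue MUL r2<-Mul2  regs: r0:Mul1,r1:5,r2:Mul2,r3:5
  c3: issue SUB r1<-Add1  regs: r0:Mul1,r1:Add1,r2:Mul2,r3:5
  c4: stall  regs: r0:Mul1,r1:Add1,r2:Mul2,r3:5
  c5: stall  regs: r0:Mul1,r1:Add1,r2:Mul2,r3:5
  c6: CDB Mul1=20; issue MUL r0<-Mul1  regs: r0:Mul1,r1:Add1,r2:Mul2,r3:5
  c7: stall  regs: r0:Mul1,r1:Add1,r2:Mul2,r3:5
  c8: stall  regs: r0:Mul1,r1:Add1,r2:Mul2,r3:5
  c9: stall  regs: r0:Mul1,r1:Add1,r2:Mul2,r3:5
  c10: stall  regs: r0:Mul1,r1:Add1,r2:Mul2,r3:5
  c11: CDB Mul1=100; issue MUL r2<-Mul1  regs: r0:100,r1:Add1,r2:Mul1,r3:5
  c12: CDB Mul2=100  regs: r0:100,r1:Add1,r2:Mul1,r3:5
  c13: -  regs: r0:100,r1:Add1,r2:Mul1,r3:5

STATUS = TAG Mul1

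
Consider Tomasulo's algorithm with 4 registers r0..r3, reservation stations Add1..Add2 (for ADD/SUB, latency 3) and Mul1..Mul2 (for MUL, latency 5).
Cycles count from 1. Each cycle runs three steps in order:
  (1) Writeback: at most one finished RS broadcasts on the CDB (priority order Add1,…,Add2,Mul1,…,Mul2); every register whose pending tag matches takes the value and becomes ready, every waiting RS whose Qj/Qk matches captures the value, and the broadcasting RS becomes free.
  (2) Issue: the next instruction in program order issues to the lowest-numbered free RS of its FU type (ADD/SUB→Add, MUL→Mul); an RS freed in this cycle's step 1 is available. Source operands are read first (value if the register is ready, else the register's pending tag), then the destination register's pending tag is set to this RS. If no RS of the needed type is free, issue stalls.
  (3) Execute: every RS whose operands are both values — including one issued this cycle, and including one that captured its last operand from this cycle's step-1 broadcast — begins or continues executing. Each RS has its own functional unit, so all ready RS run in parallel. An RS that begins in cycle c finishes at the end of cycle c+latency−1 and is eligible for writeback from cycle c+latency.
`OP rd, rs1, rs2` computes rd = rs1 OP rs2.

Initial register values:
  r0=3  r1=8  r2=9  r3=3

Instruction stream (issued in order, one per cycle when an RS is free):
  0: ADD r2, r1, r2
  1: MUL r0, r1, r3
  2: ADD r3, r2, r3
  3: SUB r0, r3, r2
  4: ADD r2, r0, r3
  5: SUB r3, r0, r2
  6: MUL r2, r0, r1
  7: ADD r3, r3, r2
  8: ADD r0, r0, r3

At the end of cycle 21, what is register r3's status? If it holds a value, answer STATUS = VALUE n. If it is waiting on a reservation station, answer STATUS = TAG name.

cycle 1: issue ADD r2<-Add1 // r0:3,r1:8,r2:Add1,r3:3
cycle 2: issue MUL r0<-Mul1 // r0:Mul1,r1:8,r2:Add1,r3:3
cycle 3: issue ADD r3<-Add2 // r0:Mul1,r1:8,r2:Add1,r3:Add2
cycle 4: CDB Add1=17; issue SUB r0<-Add1 // r0:Add1,r1:8,r2:17,r3:Add2
cycle 5: stall // r0:Add1,r1:8,r2:17,r3:Add2
cycle 6: stall // r0:Add1,r1:8,r2:17,r3:Add2
cycle 7: CDB Add2=20; issue ADD r2<-Add2 // r0:Add1,r1:8,r2:Add2,r3:20
cycle 8: CDB Mul1=24; stall // r0:Add1,r1:8,r2:Add2,r3:20
cycle 9: stall // r0:Add1,r1:8,r2:Add2,r3:20
cycle 10: CDB Add1=3; issue SUB r3<-Add1 // r0:3,r1:8,r2:Add2,r3:Add1
cycle 11: issue MUL r2<-Mul1 // r0:3,r1:8,r2:Mul1,r3:Add1
cycle 12: stall // r0:3,r1:8,r2:Mul1,r3:Add1
cycle 13: CDB Add2=23; issue ADD r3<-Add2 // r0:3,r1:8,r2:Mul1,r3:Add2
cycle 14: stall // r0:3,r1:8,r2:Mul1,r3:Add2
cycle 15: stall // r0:3,r1:8,r2:Mul1,r3:Add2
cycle 16: CDB Add1=-20; issue ADD r0<-Add1 // r0:Add1,r1:8,r2:Mul1,r3:Add2
cycle 17: CDB Mul1=24 // r0:Add1,r1:8,r2:24,r3:Add2
cycle 18: - // r0:Add1,r1:8,r2:24,r3:Add2
cycle 19: - // r0:Add1,r1:8,r2:24,r3:Add2
cycle 20: CDB Add2=4 // r0:Add1,r1:8,r2:24,r3:4
cycle 21: - // r0:Add1,r1:8,r2:24,r3:4

STATUS = VALUE 4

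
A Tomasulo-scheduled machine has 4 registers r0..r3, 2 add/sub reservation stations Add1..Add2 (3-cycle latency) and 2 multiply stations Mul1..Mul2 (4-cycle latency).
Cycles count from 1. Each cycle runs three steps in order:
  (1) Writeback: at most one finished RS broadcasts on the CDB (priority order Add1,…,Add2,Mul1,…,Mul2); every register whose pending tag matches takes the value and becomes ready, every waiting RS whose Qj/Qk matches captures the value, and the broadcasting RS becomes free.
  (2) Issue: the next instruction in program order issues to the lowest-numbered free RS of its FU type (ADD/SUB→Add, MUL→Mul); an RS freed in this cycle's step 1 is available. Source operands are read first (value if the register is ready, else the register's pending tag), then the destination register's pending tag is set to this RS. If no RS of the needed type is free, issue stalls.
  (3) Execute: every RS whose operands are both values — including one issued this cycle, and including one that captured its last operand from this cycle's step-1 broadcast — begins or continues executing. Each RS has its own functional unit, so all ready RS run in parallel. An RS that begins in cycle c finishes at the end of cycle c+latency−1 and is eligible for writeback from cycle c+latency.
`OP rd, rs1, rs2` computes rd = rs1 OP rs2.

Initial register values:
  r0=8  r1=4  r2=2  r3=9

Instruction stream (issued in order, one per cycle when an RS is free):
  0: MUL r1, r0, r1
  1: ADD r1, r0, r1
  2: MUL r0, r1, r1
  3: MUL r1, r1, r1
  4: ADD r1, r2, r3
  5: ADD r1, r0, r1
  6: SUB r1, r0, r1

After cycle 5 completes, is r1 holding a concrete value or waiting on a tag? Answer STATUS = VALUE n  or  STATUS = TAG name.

c1: issue MUL r1<-Mul1 | r0:8,r1:Mul1,r2:2,r3:9
c2: issue ADD r1<-Add1 | r0:8,r1:Add1,r2:2,r3:9
c3: issue MUL r0<-Mul2 | r0:Mul2,r1:Add1,r2:2,r3:9
c4: stall | r0:Mul2,r1:Add1,r2:2,r3:9
c5: CDB Mul1=32; issue MUL r1<-Mul1 | r0:Mul2,r1:Mul1,r2:2,r3:9

STATUS = TAG Mul1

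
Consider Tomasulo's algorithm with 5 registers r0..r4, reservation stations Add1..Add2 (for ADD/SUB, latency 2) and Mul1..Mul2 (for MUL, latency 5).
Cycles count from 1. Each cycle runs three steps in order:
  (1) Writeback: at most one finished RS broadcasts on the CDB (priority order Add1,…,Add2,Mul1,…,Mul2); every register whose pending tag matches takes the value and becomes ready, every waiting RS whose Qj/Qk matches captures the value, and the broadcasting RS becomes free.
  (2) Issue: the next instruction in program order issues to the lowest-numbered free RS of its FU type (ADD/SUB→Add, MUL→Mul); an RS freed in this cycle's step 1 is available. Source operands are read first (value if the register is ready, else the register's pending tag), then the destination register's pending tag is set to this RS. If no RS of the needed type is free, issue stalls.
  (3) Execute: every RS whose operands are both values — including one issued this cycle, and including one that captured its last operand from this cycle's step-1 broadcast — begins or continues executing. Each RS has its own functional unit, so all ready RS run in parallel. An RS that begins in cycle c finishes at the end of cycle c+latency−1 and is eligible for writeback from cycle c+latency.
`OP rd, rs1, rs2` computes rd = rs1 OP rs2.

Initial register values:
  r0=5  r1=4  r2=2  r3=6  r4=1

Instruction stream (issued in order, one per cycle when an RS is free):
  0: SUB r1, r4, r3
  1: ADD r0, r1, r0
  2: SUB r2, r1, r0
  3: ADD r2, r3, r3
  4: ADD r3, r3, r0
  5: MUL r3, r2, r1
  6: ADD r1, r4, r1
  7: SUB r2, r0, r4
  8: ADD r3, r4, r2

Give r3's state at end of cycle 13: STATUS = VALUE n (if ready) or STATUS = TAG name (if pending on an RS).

c1: issue SUB r1<-Add1 | r0:5,r1:Add1,r2:2,r3:6,r4:1
c2: issue ADD r0<-Add2 | r0:Add2,r1:Add1,r2:2,r3:6,r4:1
c3: CDB Add1=-5; issue SUB r2<-Add1 | r0:Add2,r1:-5,r2:Add1,r3:6,r4:1
c4: stall | r0:Add2,r1:-5,r2:Add1,r3:6,r4:1
c5: CDB Add2=0; issue ADD r2<-Add2 | r0:0,r1:-5,r2:Add2,r3:6,r4:1
c6: stall | r0:0,r1:-5,r2:Add2,r3:6,r4:1
c7: CDB Add1=-5; issue ADD r3<-Add1 | r0:0,r1:-5,r2:Add2,r3:Add1,r4:1
c8: CDB Add2=12; issue MUL r3<-Mul1 | r0:0,r1:-5,r2:12,r3:Mul1,r4:1
c9: CDB Add1=6; issue ADD r1<-Add1 | r0:0,r1:Add1,r2:12,r3:Mul1,r4:1
c10: issue SUB r2<-Add2 | r0:0,r1:Add1,r2:Add2,r3:Mul1,r4:1
c11: CDB Add1=-4; issue ADD r3<-Add1 | r0:0,r1:-4,r2:Add2,r3:Add1,r4:1
c12: CDB Add2=-1 | r0:0,r1:-4,r2:-1,r3:Add1,r4:1
c13: CDB Mul1=-60 | r0:0,r1:-4,r2:-1,r3:Add1,r4:1

STATUS = TAG Add1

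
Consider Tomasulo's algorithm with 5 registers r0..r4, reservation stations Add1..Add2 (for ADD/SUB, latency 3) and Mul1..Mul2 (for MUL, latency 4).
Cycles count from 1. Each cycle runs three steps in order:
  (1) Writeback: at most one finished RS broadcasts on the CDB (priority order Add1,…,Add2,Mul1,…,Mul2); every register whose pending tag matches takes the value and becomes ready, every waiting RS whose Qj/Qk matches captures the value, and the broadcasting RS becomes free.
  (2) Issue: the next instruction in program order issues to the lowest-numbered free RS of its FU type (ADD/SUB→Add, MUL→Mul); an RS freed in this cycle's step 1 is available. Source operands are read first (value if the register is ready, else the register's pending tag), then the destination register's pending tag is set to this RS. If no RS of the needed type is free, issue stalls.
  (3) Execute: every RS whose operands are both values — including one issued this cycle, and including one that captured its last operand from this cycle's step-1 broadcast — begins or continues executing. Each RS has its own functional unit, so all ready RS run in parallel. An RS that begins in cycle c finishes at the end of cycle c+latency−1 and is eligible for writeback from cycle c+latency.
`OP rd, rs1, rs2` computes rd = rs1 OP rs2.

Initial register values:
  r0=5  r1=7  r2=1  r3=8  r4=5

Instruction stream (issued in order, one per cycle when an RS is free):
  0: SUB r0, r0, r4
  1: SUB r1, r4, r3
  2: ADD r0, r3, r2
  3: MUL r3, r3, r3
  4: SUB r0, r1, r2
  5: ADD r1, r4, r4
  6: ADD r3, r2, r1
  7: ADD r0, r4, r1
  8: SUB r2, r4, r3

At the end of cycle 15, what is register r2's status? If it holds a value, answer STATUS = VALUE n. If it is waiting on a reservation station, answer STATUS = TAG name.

cycle 1: issue SUB r0<-Add1 // r0:Add1,r1:7,r2:1,r3:8,r4:5
cycle 2: issue SUB r1<-Add2 // r0:Add1,r1:Add2,r2:1,r3:8,r4:5
cycle 3: stall // r0:Add1,r1:Add2,r2:1,r3:8,r4:5
cycle 4: CDB Add1=0; issue ADD r0<-Add1 // r0:Add1,r1:Add2,r2:1,r3:8,r4:5
cycle 5: CDB Add2=-3; issue MUL r3<-Mul1 // r0:Add1,r1:-3,r2:1,r3:Mul1,r4:5
cycle 6: issue SUB r0<-Add2 // r0:Add2,r1:-3,r2:1,r3:Mul1,r4:5
cycle 7: CDB Add1=9; issue ADD r1<-Add1 // r0:Add2,r1:Add1,r2:1,r3:Mul1,r4:5
cycle 8: stall // r0:Add2,r1:Add1,r2:1,r3:Mul1,r4:5
cycle 9: CDB Add2=-4; issue ADD r3<-Add2 // r0:-4,r1:Add1,r2:1,r3:Add2,r4:5
cycle 10: CDB Add1=10; issue ADD r0<-Add1 // r0:Add1,r1:10,r2:1,r3:Add2,r4:5
cycle 11: CDB Mul1=64; stall // r0:Add1,r1:10,r2:1,r3:Add2,r4:5
cycle 12: stall // r0:Add1,r1:10,r2:1,r3:Add2,r4:5
cycle 13: CDB Add1=15; issue SUB r2<-Add1 // r0:15,r1:10,r2:Add1,r3:Add2,r4:5
cycle 14: CDB Add2=11 // r0:15,r1:10,r2:Add1,r3:11,r4:5
cycle 15: - // r0:15,r1:10,r2:Add1,r3:11,r4:5

STATUS = TAG Add1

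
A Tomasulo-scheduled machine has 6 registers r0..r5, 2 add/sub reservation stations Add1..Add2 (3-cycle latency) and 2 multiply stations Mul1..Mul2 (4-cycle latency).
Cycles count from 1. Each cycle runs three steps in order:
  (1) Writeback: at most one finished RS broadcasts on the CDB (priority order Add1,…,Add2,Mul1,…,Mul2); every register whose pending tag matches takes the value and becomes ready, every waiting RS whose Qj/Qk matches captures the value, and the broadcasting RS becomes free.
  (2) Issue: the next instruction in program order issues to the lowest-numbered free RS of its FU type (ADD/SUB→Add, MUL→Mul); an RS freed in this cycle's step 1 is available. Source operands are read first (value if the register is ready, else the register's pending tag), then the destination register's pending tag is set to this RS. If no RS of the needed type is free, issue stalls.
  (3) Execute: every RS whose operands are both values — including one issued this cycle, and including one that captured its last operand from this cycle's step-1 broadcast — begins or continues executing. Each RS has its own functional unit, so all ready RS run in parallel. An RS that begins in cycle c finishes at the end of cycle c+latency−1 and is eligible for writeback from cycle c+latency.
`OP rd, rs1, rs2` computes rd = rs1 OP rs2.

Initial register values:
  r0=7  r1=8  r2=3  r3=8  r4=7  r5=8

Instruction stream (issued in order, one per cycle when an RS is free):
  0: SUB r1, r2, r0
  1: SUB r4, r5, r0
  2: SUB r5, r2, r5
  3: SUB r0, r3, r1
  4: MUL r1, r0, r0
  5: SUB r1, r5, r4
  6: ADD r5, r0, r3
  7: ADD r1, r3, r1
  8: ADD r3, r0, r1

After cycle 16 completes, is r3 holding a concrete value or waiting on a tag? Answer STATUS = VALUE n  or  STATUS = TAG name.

STATUS = VALUE 14

cycle 1: issue SUB r1<-Add1 // r0:7,r1:Add1,r2:3,r3:8,r4:7,r5:8
cycle 2: issue SUB r4<-Add2 // r0:7,r1:Add1,r2:3,r3:8,r4:Add2,r5:8
cycle 3: stall // r0:7,r1:Add1,r2:3,r3:8,r4:Add2,r5:8
cycle 4: CDB Add1=-4; issue SUB r5<-Add1 // r0:7,r1:-4,r2:3,r3:8,r4:Add2,r5:Add1
cycle 5: CDB Add2=1; issue SUB r0<-Add2 // r0:Add2,r1:-4,r2:3,r3:8,r4:1,r5:Add1
cycle 6: issue MUL r1<-Mul1 // r0:Add2,r1:Mul1,r2:3,r3:8,r4:1,r5:Add1
cycle 7: CDB Add1=-5; issue SUB r1<-Add1 // r0:Add2,r1:Add1,r2:3,r3:8,r4:1,r5:-5
cycle 8: CDB Add2=12; issue ADD r5<-Add2 // r0:12,r1:Add1,r2:3,r3:8,r4:1,r5:Add2
cycle 9: stall // r0:12,r1:Add1,r2:3,r3:8,r4:1,r5:Add2
cycle 10: CDB Add1=-6; issue ADD r1<-Add1 // r0:12,r1:Add1,r2:3,r3:8,r4:1,r5:Add2
cycle 11: CDB Add2=20; issue ADD r3<-Add2 // r0:12,r1:Add1,r2:3,r3:Add2,r4:1,r5:20
cycle 12: CDB Mul1=144 // r0:12,r1:Add1,r2:3,r3:Add2,r4:1,r5:20
cycle 13: CDB Add1=2 // r0:12,r1:2,r2:3,r3:Add2,r4:1,r5:20
cycle 14: - // r0:12,r1:2,r2:3,r3:Add2,r4:1,r5:20
cycle 15: - // r0:12,r1:2,r2:3,r3:Add2,r4:1,r5:20
cycle 16: CDB Add2=14 // r0:12,r1:2,r2:3,r3:14,r4:1,r5:20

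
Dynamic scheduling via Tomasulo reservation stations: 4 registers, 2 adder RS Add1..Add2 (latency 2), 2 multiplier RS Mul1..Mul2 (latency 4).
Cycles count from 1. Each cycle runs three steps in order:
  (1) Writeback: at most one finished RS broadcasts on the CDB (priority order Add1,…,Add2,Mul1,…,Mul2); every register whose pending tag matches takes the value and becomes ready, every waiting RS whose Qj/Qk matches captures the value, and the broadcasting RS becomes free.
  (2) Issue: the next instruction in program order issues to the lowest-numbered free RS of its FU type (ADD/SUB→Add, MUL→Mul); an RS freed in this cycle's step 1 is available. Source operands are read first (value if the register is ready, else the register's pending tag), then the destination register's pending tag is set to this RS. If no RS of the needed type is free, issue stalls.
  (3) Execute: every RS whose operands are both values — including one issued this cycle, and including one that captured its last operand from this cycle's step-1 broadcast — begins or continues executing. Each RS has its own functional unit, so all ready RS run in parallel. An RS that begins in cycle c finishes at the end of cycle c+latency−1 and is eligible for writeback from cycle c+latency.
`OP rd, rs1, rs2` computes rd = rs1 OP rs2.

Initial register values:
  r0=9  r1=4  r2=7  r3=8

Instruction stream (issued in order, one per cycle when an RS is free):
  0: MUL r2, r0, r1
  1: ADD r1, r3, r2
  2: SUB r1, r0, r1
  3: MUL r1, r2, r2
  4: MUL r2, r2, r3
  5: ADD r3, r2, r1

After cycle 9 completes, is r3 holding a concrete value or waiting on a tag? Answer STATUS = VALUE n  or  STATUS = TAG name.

cycle 1: issue MUL r2<-Mul1 // r0:9,r1:4,r2:Mul1,r3:8
cycle 2: issue ADD r1<-Add1 // r0:9,r1:Add1,r2:Mul1,r3:8
cycle 3: issue SUB r1<-Add2 // r0:9,r1:Add2,r2:Mul1,r3:8
cycle 4: issue MUL r1<-Mul2 // r0:9,r1:Mul2,r2:Mul1,r3:8
cycle 5: CDB Mul1=36; issue MUL r2<-Mul1 // r0:9,r1:Mul2,r2:Mul1,r3:8
cycle 6: stall // r0:9,r1:Mul2,r2:Mul1,r3:8
cycle 7: CDB Add1=44; issue ADD r3<-Add1 // r0:9,r1:Mul2,r2:Mul1,r3:Add1
cycle 8: - // r0:9,r1:Mul2,r2:Mul1,r3:Add1
cycle 9: CDB Add2=-35 // r0:9,r1:Mul2,r2:Mul1,r3:Add1

STATUS = TAG Add1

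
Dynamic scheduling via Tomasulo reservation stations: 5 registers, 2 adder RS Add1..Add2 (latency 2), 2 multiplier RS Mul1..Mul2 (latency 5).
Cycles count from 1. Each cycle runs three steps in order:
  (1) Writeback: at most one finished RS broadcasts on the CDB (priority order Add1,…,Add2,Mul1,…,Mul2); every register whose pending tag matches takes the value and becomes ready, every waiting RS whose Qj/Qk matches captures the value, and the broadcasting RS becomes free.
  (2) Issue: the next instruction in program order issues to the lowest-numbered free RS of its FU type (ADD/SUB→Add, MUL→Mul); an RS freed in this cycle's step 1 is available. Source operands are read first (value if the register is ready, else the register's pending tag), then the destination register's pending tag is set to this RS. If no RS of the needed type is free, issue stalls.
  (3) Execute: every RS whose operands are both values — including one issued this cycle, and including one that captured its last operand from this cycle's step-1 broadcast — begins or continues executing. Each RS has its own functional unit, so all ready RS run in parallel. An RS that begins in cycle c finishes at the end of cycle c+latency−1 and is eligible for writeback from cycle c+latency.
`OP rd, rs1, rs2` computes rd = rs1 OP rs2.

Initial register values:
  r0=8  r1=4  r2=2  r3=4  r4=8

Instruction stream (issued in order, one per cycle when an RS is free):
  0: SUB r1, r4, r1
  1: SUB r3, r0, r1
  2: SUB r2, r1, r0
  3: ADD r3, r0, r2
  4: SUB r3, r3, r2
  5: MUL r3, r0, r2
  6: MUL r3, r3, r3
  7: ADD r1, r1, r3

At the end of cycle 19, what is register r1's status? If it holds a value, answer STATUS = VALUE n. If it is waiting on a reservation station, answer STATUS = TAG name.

STATUS = VALUE 1028

c1: issue SUB r1<-Add1 | r0:8,r1:Add1,r2:2,r3:4,r4:8
c2: issue SUB r3<-Add2 | r0:8,r1:Add1,r2:2,r3:Add2,r4:8
c3: CDB Add1=4; issue SUB r2<-Add1 | r0:8,r1:4,r2:Add1,r3:Add2,r4:8
c4: stall | r0:8,r1:4,r2:Add1,r3:Add2,r4:8
c5: CDB Add1=-4; issue ADD r3<-Add1 | r0:8,r1:4,r2:-4,r3:Add1,r4:8
c6: CDB Add2=4; issue SUB r3<-Add2 | r0:8,r1:4,r2:-4,r3:Add2,r4:8
c7: CDB Add1=4; issue MUL r3<-Mul1 | r0:8,r1:4,r2:-4,r3:Mul1,r4:8
c8: issue MUL r3<-Mul2 | r0:8,r1:4,r2:-4,r3:Mul2,r4:8
c9: CDB Add2=8; issue ADD r1<-Add1 | r0:8,r1:Add1,r2:-4,r3:Mul2,r4:8
c10: - | r0:8,r1:Add1,r2:-4,r3:Mul2,r4:8
c11: - | r0:8,r1:Add1,r2:-4,r3:Mul2,r4:8
c12: CDB Mul1=-32 | r0:8,r1:Add1,r2:-4,r3:Mul2,r4:8
c13: - | r0:8,r1:Add1,r2:-4,r3:Mul2,r4:8
c14: - | r0:8,r1:Add1,r2:-4,r3:Mul2,r4:8
c15: - | r0:8,r1:Add1,r2:-4,r3:Mul2,r4:8
c16: - | r0:8,r1:Add1,r2:-4,r3:Mul2,r4:8
c17: CDB Mul2=1024 | r0:8,r1:Add1,r2:-4,r3:1024,r4:8
c18: - | r0:8,r1:Add1,r2:-4,r3:1024,r4:8
c19: CDB Add1=1028 | r0:8,r1:1028,r2:-4,r3:1024,r4:8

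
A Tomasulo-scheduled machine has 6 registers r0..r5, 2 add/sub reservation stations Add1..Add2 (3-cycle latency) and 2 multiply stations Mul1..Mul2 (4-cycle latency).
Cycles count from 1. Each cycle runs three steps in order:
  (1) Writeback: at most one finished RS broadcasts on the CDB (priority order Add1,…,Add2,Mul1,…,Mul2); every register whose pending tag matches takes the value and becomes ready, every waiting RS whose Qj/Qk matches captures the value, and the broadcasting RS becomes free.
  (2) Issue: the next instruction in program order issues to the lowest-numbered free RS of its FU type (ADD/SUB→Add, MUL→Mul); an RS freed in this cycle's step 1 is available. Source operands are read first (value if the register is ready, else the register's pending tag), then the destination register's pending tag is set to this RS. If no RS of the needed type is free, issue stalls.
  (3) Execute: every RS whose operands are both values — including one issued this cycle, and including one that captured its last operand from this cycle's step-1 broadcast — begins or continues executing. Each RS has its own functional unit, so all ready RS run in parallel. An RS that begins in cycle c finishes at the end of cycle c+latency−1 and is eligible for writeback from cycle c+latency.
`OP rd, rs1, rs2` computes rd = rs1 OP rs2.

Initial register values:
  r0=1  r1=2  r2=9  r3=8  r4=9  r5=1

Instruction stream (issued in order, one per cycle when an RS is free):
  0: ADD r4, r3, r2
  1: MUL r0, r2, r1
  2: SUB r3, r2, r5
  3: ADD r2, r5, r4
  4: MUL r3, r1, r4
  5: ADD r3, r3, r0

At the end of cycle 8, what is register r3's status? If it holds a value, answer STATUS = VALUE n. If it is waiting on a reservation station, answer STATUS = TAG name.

STATUS = TAG Add2

cycle 1: issue ADD r4<-Add1 // r0:1,r1:2,r2:9,r3:8,r4:Add1,r5:1
cycle 2: issue MUL r0<-Mul1 // r0:Mul1,r1:2,r2:9,r3:8,r4:Add1,r5:1
cycle 3: issue SUB r3<-Add2 // r0:Mul1,r1:2,r2:9,r3:Add2,r4:Add1,r5:1
cycle 4: CDB Add1=17; issue ADD r2<-Add1 // r0:Mul1,r1:2,r2:Add1,r3:Add2,r4:17,r5:1
cycle 5: issue MUL r3<-Mul2 // r0:Mul1,r1:2,r2:Add1,r3:Mul2,r4:17,r5:1
cycle 6: CDB Add2=8; issue ADD r3<-Add2 // r0:Mul1,r1:2,r2:Add1,r3:Add2,r4:17,r5:1
cycle 7: CDB Add1=18 // r0:Mul1,r1:2,r2:18,r3:Add2,r4:17,r5:1
cycle 8: CDB Mul1=18 // r0:18,r1:2,r2:18,r3:Add2,r4:17,r5:1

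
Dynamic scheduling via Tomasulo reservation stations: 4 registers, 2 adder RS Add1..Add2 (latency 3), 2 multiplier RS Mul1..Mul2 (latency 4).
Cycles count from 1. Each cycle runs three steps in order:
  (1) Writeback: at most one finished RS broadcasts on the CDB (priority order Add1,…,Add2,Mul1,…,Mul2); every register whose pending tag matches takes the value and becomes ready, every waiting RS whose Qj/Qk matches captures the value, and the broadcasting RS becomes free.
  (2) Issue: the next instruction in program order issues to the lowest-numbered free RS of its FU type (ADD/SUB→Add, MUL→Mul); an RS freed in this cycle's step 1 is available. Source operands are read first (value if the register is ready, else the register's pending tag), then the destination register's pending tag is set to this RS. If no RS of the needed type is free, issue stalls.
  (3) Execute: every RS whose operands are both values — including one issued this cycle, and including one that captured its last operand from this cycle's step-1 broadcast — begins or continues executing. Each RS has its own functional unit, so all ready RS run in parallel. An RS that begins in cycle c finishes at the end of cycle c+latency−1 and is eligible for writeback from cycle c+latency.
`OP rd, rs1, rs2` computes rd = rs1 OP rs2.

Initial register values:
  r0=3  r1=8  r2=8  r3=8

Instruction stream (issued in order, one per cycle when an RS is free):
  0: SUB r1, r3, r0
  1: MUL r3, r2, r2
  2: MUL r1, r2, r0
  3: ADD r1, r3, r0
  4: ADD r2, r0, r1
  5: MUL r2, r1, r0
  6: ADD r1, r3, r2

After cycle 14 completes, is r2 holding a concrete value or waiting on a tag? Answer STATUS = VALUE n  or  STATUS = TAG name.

STATUS = VALUE 201

c1: issue SUB r1<-Add1 | r0:3,r1:Add1,r2:8,r3:8
c2: issue MUL r3<-Mul1 | r0:3,r1:Add1,r2:8,r3:Mul1
c3: issue MUL r1<-Mul2 | r0:3,r1:Mul2,r2:8,r3:Mul1
c4: CDB Add1=5; issue ADD r1<-Add1 | r0:3,r1:Add1,r2:8,r3:Mul1
c5: issue ADD r2<-Add2 | r0:3,r1:Add1,r2:Add2,r3:Mul1
c6: CDB Mul1=64; issue MUL r2<-Mul1 | r0:3,r1:Add1,r2:Mul1,r3:64
c7: CDB Mul2=24; stall | r0:3,r1:Add1,r2:Mul1,r3:64
c8: stall | r0:3,r1:Add1,r2:Mul1,r3:64
c9: CDB Add1=67; issue ADD r1<-Add1 | r0:3,r1:Add1,r2:Mul1,r3:64
c10: - | r0:3,r1:Add1,r2:Mul1,r3:64
c11: - | r0:3,r1:Add1,r2:Mul1,r3:64
c12: CDB Add2=70 | r0:3,r1:Add1,r2:Mul1,r3:64
c13: CDB Mul1=201 | r0:3,r1:Add1,r2:201,r3:64
c14: - | r0:3,r1:Add1,r2:201,r3:64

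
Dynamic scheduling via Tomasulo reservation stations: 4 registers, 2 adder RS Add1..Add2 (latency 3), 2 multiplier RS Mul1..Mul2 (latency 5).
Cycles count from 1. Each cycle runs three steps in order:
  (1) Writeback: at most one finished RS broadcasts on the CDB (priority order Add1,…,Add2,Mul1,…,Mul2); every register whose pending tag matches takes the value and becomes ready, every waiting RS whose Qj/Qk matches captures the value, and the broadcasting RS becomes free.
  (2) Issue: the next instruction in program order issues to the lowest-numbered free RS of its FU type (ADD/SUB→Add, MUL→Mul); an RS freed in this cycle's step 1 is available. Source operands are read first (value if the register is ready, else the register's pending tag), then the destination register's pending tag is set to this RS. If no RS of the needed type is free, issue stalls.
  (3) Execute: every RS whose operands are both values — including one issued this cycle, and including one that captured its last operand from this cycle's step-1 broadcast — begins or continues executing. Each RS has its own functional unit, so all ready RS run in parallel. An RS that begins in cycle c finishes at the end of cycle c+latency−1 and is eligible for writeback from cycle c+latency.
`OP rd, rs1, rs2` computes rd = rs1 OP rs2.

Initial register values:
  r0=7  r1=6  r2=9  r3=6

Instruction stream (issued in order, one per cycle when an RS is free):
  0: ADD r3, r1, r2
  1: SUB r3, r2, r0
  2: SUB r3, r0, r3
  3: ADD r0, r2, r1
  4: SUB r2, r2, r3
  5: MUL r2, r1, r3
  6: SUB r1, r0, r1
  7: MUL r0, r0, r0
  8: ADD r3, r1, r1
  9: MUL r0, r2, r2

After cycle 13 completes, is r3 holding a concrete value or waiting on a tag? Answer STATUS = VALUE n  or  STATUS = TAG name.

cycle 1: issue ADD r3<-Add1 // r0:7,r1:6,r2:9,r3:Add1
cycle 2: issue SUB r3<-Add2 // r0:7,r1:6,r2:9,r3:Add2
cycle 3: stall // r0:7,r1:6,r2:9,r3:Add2
cycle 4: CDB Add1=15; issue SUB r3<-Add1 // r0:7,r1:6,r2:9,r3:Add1
cycle 5: CDB Add2=2; issue ADD r0<-Add2 // r0:Add2,r1:6,r2:9,r3:Add1
cycle 6: stall // r0:Add2,r1:6,r2:9,r3:Add1
cycle 7: stall // r0:Add2,r1:6,r2:9,r3:Add1
cycle 8: CDB Add1=5; issue SUB r2<-Add1 // r0:Add2,r1:6,r2:Add1,r3:5
cycle 9: CDB Add2=15; issue MUL r2<-Mul1 // r0:15,r1:6,r2:Mul1,r3:5
cycle 10: issue SUB r1<-Add2 // r0:15,r1:Add2,r2:Mul1,r3:5
cycle 11: CDB Add1=4; issue MUL r0<-Mul2 // r0:Mul2,r1:Add2,r2:Mul1,r3:5
cycle 12: issue ADD r3<-Add1 // r0:Mul2,r1:Add2,r2:Mul1,r3:Add1
cycle 13: CDB Add2=9; stall // r0:Mul2,r1:9,r2:Mul1,r3:Add1

STATUS = TAG Add1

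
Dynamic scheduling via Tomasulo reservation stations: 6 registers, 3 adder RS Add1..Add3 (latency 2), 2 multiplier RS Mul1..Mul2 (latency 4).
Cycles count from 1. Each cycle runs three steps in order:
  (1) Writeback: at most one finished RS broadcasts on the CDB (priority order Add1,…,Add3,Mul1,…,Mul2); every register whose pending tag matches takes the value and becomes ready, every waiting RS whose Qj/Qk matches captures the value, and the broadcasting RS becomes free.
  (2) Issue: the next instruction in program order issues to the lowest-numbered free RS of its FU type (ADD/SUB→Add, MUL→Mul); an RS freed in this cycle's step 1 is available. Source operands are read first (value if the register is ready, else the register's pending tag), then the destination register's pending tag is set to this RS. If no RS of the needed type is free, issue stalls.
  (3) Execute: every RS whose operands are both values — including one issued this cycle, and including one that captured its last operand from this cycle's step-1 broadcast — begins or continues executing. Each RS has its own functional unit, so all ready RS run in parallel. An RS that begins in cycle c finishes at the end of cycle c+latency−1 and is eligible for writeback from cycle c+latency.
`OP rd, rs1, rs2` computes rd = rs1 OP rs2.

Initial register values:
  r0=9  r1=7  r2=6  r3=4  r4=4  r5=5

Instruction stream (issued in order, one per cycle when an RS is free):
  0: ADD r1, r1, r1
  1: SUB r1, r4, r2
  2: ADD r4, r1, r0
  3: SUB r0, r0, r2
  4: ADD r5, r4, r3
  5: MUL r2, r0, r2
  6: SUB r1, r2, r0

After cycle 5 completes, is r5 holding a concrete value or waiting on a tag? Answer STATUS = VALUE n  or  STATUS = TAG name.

STATUS = TAG Add3

  c1: issue ADD r1<-Add1  regs: r0:9,r1:Add1,r2:6,r3:4,r4:4,r5:5
  c2: issue SUB r1<-Add2  regs: r0:9,r1:Add2,r2:6,r3:4,r4:4,r5:5
  c3: CDB Add1=14; issue ADD r4<-Add1  regs: r0:9,r1:Add2,r2:6,r3:4,r4:Add1,r5:5
  c4: CDB Add2=-2; issue SUB r0<-Add2  regs: r0:Add2,r1:-2,r2:6,r3:4,r4:Add1,r5:5
  c5: issue ADD r5<-Add3  regs: r0:Add2,r1:-2,r2:6,r3:4,r4:Add1,r5:Add3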